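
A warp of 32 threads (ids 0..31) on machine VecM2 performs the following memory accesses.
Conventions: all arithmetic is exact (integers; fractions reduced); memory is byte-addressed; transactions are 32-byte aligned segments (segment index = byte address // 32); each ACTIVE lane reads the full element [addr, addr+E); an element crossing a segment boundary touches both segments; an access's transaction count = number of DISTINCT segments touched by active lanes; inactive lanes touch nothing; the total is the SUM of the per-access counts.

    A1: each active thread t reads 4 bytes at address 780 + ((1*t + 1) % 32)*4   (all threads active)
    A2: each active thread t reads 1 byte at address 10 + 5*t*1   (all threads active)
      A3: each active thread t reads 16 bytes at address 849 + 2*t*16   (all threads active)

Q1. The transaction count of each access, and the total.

A1: 5 transactions
A2: 6 transactions
A3: 33 transactions

Answer: 5,6,33; total 44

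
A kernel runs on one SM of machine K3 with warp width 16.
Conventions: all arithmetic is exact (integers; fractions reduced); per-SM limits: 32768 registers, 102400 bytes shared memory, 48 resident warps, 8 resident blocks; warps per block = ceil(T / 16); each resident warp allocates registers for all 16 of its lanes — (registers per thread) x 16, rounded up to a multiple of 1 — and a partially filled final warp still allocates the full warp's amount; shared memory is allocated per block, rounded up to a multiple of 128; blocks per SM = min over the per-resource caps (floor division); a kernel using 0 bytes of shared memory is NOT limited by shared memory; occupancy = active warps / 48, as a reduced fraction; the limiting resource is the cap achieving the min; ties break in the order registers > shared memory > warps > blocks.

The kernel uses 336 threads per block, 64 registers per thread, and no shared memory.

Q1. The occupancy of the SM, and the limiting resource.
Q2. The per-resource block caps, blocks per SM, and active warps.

Answer: occupancy 7/16, limited by registers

registers: 1 block
shared memory: no limit (kernel uses none)
warps: 2 blocks
blocks: 8 blocks

Answer: 1 block, 21 active warps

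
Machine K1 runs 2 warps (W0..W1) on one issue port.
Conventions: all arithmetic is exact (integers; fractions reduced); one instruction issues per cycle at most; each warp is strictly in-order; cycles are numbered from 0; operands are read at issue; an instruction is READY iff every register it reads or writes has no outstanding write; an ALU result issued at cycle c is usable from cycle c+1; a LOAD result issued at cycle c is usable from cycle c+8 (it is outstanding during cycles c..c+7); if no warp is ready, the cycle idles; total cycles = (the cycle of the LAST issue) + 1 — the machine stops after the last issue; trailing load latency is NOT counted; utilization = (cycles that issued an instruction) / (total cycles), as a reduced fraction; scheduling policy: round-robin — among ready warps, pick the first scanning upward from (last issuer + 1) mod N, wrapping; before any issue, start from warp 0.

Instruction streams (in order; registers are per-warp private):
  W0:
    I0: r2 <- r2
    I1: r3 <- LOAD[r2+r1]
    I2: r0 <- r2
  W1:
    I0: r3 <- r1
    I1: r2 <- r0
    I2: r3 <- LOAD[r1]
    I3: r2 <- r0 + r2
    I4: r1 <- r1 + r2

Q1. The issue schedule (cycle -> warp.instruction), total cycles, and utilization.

cycle 0: W0.I0
cycle 1: W1.I0
cycle 2: W0.I1
cycle 3: W1.I1
cycle 4: W0.I2
cycle 5: W1.I2
cycle 6: W1.I3
cycle 7: W1.I4

Answer: 8 cycles, utilization 1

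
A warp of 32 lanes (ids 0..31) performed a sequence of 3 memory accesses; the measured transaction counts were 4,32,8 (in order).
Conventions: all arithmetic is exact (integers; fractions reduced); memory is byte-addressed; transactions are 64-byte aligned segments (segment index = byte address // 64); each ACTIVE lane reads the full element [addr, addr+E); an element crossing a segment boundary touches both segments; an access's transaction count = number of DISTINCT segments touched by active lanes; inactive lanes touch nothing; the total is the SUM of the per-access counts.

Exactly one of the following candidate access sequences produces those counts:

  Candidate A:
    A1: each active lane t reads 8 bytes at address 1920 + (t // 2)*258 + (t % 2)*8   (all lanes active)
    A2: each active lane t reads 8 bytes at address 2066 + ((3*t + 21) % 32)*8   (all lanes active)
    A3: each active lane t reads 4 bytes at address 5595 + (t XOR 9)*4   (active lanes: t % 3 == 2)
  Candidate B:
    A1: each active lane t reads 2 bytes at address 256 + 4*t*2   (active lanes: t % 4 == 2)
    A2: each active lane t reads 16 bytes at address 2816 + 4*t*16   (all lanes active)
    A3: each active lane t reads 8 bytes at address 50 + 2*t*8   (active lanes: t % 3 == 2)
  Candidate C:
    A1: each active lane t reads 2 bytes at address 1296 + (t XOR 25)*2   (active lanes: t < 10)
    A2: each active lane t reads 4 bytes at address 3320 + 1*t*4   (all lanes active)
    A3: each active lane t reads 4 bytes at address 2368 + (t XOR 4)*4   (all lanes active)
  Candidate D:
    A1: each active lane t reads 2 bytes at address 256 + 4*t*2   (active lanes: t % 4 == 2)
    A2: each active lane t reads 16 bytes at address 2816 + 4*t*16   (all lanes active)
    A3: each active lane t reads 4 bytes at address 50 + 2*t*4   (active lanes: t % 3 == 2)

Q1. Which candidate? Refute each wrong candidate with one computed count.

A: A1 gives 16 transactions, not 4
C: A1 gives 2 transactions, not 4
D: A3 gives 4 transactions, not 8
B: all counts match (4,32,8)

Answer: B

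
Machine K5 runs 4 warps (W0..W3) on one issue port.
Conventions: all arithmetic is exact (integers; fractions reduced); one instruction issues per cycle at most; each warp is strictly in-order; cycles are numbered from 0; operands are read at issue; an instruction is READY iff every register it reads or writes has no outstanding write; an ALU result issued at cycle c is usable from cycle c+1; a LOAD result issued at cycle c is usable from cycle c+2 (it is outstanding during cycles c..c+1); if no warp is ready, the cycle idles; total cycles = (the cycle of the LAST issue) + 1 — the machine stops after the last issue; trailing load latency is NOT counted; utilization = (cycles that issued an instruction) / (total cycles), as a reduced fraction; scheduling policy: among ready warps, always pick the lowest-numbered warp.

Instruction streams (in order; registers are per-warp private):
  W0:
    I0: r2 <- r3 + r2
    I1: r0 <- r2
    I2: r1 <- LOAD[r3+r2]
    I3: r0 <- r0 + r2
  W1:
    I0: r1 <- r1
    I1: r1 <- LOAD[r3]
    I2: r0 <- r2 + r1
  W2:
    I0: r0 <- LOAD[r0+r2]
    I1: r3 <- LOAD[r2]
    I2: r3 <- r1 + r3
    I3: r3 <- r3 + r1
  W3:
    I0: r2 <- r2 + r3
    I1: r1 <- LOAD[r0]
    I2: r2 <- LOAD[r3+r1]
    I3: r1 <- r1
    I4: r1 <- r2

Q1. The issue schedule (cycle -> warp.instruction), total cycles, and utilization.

cycle 0: W0.I0
cycle 1: W0.I1
cycle 2: W0.I2
cycle 3: W0.I3
cycle 4: W1.I0
cycle 5: W1.I1
cycle 6: W2.I0
cycle 7: W1.I2
cycle 8: W2.I1
cycle 9: W3.I0
cycle 10: W2.I2
cycle 11: W2.I3
cycle 12: W3.I1
cycle 13: idle
cycle 14: W3.I2
cycle 15: W3.I3
cycle 16: W3.I4

Answer: 17 cycles, utilization 16/17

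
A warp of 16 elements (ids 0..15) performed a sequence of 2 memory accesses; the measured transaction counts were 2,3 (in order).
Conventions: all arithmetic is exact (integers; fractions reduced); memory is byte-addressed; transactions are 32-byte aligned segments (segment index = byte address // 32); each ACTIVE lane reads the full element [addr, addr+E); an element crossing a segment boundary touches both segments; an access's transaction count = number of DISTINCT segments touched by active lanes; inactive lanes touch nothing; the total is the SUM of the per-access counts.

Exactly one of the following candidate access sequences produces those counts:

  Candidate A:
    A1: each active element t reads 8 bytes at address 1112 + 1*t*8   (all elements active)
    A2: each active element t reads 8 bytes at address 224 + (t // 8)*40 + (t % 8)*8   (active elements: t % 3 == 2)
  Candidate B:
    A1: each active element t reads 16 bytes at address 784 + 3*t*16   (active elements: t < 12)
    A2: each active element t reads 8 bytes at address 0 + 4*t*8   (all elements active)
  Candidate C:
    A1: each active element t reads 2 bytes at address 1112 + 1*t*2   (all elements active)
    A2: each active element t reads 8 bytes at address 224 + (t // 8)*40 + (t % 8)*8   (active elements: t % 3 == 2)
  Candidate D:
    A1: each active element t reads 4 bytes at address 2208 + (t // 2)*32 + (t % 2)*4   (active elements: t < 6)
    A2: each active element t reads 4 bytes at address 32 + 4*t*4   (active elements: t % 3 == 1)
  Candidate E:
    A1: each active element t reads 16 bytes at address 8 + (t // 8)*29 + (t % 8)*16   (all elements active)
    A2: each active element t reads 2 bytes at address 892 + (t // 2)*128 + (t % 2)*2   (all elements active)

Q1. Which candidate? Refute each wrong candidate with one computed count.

A: A1 gives 5 transactions, not 2
B: A1 gives 12 transactions, not 2
D: A1 gives 3 transactions, not 2
E: A1 gives 6 transactions, not 2
C: all counts match (2,3)

Answer: C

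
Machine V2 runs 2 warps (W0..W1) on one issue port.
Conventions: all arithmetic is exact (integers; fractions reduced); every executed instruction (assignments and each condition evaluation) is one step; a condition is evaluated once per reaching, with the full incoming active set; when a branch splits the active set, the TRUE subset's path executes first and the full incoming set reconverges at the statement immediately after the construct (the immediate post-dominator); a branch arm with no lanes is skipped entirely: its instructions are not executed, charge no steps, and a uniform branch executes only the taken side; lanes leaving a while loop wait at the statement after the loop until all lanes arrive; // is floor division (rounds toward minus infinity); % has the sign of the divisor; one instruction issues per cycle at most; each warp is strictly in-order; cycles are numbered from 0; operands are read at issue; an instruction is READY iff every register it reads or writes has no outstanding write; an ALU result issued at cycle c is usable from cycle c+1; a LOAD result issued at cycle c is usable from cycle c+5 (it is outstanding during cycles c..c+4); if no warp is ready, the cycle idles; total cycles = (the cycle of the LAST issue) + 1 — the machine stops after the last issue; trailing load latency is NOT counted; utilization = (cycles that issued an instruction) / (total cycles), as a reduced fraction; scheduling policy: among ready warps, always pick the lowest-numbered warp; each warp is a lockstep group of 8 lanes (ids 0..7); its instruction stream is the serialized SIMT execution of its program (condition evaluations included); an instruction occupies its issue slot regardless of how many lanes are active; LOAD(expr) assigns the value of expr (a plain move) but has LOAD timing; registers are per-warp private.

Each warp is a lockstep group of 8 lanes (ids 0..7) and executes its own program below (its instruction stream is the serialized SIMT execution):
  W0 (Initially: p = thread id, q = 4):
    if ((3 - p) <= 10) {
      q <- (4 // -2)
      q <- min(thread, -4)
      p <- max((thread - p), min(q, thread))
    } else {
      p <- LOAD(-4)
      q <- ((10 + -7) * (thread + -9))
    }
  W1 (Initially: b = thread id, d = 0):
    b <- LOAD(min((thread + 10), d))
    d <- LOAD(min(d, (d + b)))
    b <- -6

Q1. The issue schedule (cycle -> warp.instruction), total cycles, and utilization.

cycle 0: W0.I0
cycle 1: W0.I1
cycle 2: W0.I2
cycle 3: W0.I3
cycle 4: W1.I0
cycle 5: idle
cycle 6: idle
cycle 7: idle
cycle 8: idle
cycle 9: W1.I1
cycle 10: W1.I2

Answer: 11 cycles, utilization 7/11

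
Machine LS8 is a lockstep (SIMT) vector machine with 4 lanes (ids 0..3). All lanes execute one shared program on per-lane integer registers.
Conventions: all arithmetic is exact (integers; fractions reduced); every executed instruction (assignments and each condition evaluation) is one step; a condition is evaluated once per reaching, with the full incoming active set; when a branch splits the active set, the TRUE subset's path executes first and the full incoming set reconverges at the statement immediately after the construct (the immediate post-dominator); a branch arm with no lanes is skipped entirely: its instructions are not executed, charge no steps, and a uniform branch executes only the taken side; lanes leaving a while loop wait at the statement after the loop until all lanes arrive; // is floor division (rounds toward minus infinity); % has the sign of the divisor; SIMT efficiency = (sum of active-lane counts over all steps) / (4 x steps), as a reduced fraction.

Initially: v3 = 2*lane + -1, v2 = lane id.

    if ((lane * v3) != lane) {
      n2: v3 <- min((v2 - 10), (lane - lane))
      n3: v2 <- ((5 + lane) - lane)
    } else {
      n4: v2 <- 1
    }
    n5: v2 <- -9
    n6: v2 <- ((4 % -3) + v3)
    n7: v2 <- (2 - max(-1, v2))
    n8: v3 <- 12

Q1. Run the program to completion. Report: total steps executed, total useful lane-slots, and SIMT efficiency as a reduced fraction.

Answer: 8 steps, 26 useful, 13/16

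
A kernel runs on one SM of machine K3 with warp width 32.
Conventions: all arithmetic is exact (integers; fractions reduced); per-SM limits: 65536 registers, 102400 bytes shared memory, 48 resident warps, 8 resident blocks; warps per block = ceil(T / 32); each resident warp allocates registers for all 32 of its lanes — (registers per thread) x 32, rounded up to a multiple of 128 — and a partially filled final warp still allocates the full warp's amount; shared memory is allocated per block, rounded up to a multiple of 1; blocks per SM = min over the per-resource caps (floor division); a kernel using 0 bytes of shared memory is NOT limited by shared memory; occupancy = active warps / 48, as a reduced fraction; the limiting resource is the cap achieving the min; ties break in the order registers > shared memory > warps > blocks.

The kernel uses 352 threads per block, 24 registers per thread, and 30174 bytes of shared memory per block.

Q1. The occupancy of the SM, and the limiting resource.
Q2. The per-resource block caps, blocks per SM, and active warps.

Answer: occupancy 11/16, limited by shared memory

registers: 7 blocks
shared memory: 3 blocks
warps: 4 blocks
blocks: 8 blocks

Answer: 3 blocks, 33 active warps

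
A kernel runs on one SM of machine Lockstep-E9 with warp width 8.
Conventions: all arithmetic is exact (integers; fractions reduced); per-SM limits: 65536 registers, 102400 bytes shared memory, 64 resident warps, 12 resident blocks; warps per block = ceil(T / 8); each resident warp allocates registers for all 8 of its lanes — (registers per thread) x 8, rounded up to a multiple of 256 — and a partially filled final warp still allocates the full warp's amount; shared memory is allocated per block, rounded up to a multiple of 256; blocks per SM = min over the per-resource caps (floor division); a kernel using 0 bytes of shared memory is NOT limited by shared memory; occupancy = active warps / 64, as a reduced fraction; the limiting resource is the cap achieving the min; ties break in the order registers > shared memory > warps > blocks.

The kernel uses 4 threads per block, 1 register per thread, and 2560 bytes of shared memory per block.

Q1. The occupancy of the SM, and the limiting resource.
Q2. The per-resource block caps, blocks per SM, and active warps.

Answer: occupancy 3/16, limited by blocks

registers: 256 blocks
shared memory: 40 blocks
warps: 64 blocks
blocks: 12 blocks

Answer: 12 blocks, 12 active warps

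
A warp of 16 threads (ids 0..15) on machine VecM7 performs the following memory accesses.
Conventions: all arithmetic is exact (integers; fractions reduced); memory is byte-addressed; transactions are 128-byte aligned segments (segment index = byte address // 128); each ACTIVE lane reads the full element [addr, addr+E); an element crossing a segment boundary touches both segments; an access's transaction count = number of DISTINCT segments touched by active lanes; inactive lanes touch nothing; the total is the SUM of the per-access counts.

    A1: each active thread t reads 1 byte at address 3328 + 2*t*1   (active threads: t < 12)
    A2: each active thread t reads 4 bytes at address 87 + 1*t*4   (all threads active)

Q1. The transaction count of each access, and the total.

A1: 1 transaction
A2: 2 transactions

Answer: 1,2; total 3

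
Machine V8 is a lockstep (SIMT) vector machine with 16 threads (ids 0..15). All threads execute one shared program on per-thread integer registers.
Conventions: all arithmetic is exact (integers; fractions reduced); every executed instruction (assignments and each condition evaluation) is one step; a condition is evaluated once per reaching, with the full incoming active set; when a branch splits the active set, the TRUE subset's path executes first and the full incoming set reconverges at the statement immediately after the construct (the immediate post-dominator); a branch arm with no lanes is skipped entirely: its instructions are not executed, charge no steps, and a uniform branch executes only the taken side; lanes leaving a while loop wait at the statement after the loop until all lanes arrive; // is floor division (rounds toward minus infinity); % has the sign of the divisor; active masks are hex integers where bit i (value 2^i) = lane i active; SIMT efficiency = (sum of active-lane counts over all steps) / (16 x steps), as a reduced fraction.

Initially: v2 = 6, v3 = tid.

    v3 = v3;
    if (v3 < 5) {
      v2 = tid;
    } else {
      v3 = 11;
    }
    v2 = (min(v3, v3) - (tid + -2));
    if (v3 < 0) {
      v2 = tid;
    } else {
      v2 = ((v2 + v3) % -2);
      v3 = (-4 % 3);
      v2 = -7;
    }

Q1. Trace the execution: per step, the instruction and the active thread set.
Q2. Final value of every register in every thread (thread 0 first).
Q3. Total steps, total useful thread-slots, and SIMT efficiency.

step 0: v3 <- v3                     0xffff
step 1: eval (v3 < 5)                0xffff
step 2: v2 <- tid                    0x001f
step 3: v3 <- 11                     0xffe0
step 4: v2 <- (min(v3, v3) - (tid + -2)) 0xffff
step 5: eval (v3 < 0)                0xffff
step 6: v2 <- ((v2 + v3) % -2)       0xffff
step 7: v3 <- (-4 % 3)               0xffff
step 8: v2 <- -7                     0xffff

Answer: 9 steps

v2: -7,-7,-7,-7,-7,-7,-7,-7,-7,-7,-7,-7,-7,-7,-7,-7
v3: 2,2,2,2,2,2,2,2,2,2,2,2,2,2,2,2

steps = 9; useful = 128; efficiency = 128/144 = 8/9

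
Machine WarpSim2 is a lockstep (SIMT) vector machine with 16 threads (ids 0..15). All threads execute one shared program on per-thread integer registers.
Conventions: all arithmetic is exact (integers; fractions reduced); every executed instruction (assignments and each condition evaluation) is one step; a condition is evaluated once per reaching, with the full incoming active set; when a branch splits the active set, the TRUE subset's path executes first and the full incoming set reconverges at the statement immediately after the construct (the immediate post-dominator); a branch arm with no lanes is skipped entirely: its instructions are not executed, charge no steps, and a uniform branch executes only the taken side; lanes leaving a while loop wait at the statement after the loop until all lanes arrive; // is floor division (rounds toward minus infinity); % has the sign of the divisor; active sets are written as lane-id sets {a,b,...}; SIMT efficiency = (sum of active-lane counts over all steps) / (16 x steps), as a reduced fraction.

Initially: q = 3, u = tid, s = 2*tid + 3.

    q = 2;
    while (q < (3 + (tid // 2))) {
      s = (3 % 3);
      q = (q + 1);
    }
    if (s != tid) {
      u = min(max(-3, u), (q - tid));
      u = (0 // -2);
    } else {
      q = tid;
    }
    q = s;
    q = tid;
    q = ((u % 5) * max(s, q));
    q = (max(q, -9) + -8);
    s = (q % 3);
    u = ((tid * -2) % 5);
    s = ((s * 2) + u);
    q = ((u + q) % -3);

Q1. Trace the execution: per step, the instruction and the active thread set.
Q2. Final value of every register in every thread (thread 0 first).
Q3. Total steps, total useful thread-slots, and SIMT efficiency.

step 0: q <- 2                       {0,1,2,3,4,5,6,7,8,9,10,11,12,13,14,15}
step 1: eval (q < (3 + (tid // 2)))  {0,1,2,3,4,5,6,7,8,9,10,11,12,13,14,15}
step 2: s <- (3 % 3)                 {0,1,2,3,4,5,6,7,8,9,10,11,12,13,14,15}
step 3: q <- (q + 1)                 {0,1,2,3,4,5,6,7,8,9,10,11,12,13,14,15}
step 4: eval (q < (3 + (tid // 2)))  {0,1,2,3,4,5,6,7,8,9,10,11,12,13,14,15}
step 5: s <- (3 % 3)                 {2,3,4,5,6,7,8,9,10,11,12,13,14,15}
step 6: q <- (q + 1)                 {2,3,4,5,6,7,8,9,10,11,12,13,14,15}
step 7: eval (q < (3 + (tid // 2)))  {2,3,4,5,6,7,8,9,10,11,12,13,14,15}
step 8: s <- (3 % 3)                 {4,5,6,7,8,9,10,11,12,13,14,15}
step 9: q <- (q + 1)                 {4,5,6,7,8,9,10,11,12,13,14,15}
step 10: eval (q < (3 + (tid // 2)))  {4,5,6,7,8,9,10,11,12,13,14,15}
step 11: s <- (3 % 3)                 {6,7,8,9,10,11,12,13,14,15}
step 12: q <- (q + 1)                 {6,7,8,9,10,11,12,13,14,15}
step 13: eval (q < (3 + (tid // 2)))  {6,7,8,9,10,11,12,13,14,15}
step 14: s <- (3 % 3)                 {8,9,10,11,12,13,14,15}
step 15: q <- (q + 1)                 {8,9,10,11,12,13,14,15}
step 16: eval (q < (3 + (tid // 2)))  {8,9,10,11,12,13,14,15}
step 17: s <- (3 % 3)                 {10,11,12,13,14,15}
step 18: q <- (q + 1)                 {10,11,12,13,14,15}
step 19: eval (q < (3 + (tid // 2)))  {10,11,12,13,14,15}
step 20: s <- (3 % 3)                 {12,13,14,15}
step 21: q <- (q + 1)                 {12,13,14,15}
step 22: eval (q < (3 + (tid // 2)))  {12,13,14,15}
step 23: s <- (3 % 3)                 {14,15}
step 24: q <- (q + 1)                 {14,15}
step 25: eval (q < (3 + (tid // 2)))  {14,15}
step 26: eval (s != tid)              {0,1,2,3,4,5,6,7,8,9,10,11,12,13,14,15}
step 27: u <- min(max(-3, u), (q - tid)) {1,2,3,4,5,6,7,8,9,10,11,12,13,14,15}
step 28: u <- (0 // -2)               {1,2,3,4,5,6,7,8,9,10,11,12,13,14,15}
step 29: q <- tid                     {0}
step 30: q <- s                       {0,1,2,3,4,5,6,7,8,9,10,11,12,13,14,15}
step 31: q <- tid                     {0,1,2,3,4,5,6,7,8,9,10,11,12,13,14,15}
step 32: q <- ((u % 5) * max(s, q))   {0,1,2,3,4,5,6,7,8,9,10,11,12,13,14,15}
step 33: q <- (max(q, -9) + -8)       {0,1,2,3,4,5,6,7,8,9,10,11,12,13,14,15}
step 34: s <- (q % 3)                 {0,1,2,3,4,5,6,7,8,9,10,11,12,13,14,15}
step 35: u <- ((tid * -2) % 5)        {0,1,2,3,4,5,6,7,8,9,10,11,12,13,14,15}
step 36: s <- ((s * 2) + u)           {0,1,2,3,4,5,6,7,8,9,10,11,12,13,14,15}
step 37: q <- ((u + q) % -3)          {0,1,2,3,4,5,6,7,8,9,10,11,12,13,14,15}

Answer: 38 steps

q: -2,-2,-1,-1,0,-2,-2,-1,-1,0,-2,-2,-1,-1,0,-2
u: 0,3,1,4,2,0,3,1,4,2,0,3,1,4,2,0
s: 2,5,3,6,4,2,5,3,6,4,2,5,3,6,4,2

steps = 38; useful = 423; efficiency = 423/608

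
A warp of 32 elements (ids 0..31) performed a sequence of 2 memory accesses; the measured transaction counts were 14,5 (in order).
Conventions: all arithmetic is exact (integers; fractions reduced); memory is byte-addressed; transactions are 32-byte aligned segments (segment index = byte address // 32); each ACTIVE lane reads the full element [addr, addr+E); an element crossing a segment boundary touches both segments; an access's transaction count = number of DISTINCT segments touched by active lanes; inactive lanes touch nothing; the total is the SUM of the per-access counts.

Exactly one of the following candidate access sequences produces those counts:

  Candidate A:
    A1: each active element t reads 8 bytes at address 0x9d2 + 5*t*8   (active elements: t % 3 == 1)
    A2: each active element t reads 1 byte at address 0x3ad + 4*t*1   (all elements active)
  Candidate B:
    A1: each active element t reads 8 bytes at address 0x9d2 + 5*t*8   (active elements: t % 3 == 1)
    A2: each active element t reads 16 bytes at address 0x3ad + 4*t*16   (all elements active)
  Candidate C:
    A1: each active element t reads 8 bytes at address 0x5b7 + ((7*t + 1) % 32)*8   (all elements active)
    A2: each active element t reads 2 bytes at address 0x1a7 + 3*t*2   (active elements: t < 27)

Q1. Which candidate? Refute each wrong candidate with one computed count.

B: A2 gives 32 transactions, not 5
C: A1 gives 9 transactions, not 14
A: all counts match (14,5)

Answer: A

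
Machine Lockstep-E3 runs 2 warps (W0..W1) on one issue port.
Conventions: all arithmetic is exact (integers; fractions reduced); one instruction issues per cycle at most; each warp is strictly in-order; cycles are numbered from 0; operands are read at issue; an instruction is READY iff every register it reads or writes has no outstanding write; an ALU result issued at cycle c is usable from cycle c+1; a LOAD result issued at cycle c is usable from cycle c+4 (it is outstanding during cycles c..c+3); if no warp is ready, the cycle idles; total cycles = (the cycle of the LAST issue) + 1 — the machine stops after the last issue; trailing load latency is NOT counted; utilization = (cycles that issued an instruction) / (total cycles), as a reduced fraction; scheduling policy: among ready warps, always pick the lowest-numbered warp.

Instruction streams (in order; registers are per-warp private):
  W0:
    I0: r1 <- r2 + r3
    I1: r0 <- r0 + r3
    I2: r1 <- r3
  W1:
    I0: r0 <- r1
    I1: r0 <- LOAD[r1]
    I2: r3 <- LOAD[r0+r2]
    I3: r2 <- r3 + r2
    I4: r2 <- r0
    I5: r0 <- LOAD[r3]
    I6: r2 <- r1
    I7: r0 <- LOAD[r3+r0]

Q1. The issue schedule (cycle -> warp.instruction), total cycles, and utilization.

cycle 0: W0.I0
cycle 1: W0.I1
cycle 2: W0.I2
cycle 3: W1.I0
cycle 4: W1.I1
cycle 5: idle
cycle 6: idle
cycle 7: idle
cycle 8: W1.I2
cycle 9: idle
cycle 10: idle
cycle 11: idle
cycle 12: W1.I3
cycle 13: W1.I4
cycle 14: W1.I5
cycle 15: W1.I6
cycle 16: idle
cycle 17: idle
cycle 18: W1.I7

Answer: 19 cycles, utilization 11/19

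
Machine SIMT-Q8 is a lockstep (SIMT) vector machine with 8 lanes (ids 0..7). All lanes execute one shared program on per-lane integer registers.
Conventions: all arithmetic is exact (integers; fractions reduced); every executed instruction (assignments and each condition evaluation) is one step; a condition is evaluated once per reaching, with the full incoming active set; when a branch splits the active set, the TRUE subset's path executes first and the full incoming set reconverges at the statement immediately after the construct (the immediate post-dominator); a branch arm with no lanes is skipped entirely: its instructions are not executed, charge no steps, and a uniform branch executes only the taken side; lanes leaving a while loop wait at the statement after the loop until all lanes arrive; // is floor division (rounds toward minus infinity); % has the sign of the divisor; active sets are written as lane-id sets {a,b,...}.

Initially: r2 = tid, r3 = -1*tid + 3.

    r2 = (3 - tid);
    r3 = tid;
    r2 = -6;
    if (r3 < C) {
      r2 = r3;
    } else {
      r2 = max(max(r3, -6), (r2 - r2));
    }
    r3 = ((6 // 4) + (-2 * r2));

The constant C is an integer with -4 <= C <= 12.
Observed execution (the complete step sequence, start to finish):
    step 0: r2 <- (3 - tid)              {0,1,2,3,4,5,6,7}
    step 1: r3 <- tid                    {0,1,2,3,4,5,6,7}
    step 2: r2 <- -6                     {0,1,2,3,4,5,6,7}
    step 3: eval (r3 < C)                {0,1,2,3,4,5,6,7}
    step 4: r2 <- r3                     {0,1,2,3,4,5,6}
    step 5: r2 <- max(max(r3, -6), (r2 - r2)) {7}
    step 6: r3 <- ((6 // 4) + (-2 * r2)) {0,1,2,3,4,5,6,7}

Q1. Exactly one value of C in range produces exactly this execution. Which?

Answer: C = 7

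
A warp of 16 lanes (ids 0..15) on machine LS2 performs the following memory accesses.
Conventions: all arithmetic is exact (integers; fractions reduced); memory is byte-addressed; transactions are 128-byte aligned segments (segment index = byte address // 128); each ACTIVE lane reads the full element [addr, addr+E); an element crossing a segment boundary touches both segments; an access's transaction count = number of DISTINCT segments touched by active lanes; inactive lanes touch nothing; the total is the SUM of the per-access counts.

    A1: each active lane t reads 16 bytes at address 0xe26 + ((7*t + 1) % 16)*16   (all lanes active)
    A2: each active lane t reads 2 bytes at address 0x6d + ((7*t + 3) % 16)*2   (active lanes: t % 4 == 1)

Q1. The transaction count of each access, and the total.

A1: 3 transactions
A2: 2 transactions

Answer: 3,2; total 5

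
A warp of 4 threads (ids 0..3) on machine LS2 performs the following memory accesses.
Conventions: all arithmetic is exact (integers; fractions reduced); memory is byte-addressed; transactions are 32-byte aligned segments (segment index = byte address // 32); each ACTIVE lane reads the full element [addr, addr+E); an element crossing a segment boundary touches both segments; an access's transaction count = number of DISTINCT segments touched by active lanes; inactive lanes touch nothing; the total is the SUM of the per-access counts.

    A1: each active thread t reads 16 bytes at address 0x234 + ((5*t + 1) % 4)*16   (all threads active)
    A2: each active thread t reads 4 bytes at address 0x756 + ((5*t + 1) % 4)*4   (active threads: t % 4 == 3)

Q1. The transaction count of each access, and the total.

A1: 3 transactions
A2: 1 transaction

Answer: 3,1; total 4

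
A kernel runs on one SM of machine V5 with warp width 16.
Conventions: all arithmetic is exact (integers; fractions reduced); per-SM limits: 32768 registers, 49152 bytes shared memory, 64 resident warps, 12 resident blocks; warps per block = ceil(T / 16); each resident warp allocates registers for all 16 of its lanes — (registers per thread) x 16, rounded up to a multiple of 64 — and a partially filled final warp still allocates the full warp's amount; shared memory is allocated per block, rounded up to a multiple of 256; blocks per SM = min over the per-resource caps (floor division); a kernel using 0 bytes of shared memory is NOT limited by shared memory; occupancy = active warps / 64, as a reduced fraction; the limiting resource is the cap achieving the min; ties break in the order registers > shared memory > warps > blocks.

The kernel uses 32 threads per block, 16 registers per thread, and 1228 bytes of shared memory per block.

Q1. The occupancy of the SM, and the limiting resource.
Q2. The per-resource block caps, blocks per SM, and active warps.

Answer: occupancy 3/8, limited by blocks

registers: 64 blocks
shared memory: 38 blocks
warps: 32 blocks
blocks: 12 blocks

Answer: 12 blocks, 24 active warps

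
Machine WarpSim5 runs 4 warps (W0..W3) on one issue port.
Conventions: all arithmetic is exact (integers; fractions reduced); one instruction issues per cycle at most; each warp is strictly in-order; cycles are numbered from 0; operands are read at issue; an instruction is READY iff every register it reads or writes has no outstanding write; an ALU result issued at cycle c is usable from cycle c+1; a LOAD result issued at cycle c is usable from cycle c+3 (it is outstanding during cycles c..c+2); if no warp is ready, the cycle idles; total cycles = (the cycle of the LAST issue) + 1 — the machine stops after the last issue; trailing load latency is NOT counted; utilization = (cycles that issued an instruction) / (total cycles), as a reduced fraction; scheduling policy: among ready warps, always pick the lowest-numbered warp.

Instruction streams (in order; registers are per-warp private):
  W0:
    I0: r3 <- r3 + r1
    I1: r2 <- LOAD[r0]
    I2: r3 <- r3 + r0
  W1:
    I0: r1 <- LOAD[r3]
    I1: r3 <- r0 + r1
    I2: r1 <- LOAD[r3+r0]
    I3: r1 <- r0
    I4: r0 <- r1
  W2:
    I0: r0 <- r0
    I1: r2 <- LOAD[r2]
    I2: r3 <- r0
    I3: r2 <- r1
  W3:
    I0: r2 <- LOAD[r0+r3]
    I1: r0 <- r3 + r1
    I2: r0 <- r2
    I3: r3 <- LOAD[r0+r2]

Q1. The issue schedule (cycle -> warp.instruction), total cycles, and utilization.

cycle 0: W0.I0
cycle 1: W0.I1
cycle 2: W0.I2
cycle 3: W1.I0
cycle 4: W2.I0
cycle 5: W2.I1
cycle 6: W1.I1
cycle 7: W1.I2
cycle 8: W2.I2
cycle 9: W2.I3
cycle 10: W1.I3
cycle 11: W1.I4
cycle 12: W3.I0
cycle 13: W3.I1
cycle 14: idle
cycle 15: W3.I2
cycle 16: W3.I3

Answer: 17 cycles, utilization 16/17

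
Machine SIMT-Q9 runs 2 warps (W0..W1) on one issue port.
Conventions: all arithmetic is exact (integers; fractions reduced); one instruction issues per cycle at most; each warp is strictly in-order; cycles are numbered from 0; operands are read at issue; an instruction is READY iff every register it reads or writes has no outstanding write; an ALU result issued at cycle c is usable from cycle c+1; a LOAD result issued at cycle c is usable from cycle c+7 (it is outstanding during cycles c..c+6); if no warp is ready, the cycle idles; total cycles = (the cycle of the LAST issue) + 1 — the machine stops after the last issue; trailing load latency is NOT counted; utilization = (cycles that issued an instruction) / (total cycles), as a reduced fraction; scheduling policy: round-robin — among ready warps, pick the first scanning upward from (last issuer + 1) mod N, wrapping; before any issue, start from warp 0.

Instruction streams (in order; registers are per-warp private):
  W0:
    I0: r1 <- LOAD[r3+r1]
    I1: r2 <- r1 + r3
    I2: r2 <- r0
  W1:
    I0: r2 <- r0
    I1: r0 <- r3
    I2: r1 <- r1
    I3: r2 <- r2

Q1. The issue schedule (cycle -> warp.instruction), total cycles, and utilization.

cycle 0: W0.I0
cycle 1: W1.I0
cycle 2: W1.I1
cycle 3: W1.I2
cycle 4: W1.I3
cycle 5: idle
cycle 6: idle
cycle 7: W0.I1
cycle 8: W0.I2

Answer: 9 cycles, utilization 7/9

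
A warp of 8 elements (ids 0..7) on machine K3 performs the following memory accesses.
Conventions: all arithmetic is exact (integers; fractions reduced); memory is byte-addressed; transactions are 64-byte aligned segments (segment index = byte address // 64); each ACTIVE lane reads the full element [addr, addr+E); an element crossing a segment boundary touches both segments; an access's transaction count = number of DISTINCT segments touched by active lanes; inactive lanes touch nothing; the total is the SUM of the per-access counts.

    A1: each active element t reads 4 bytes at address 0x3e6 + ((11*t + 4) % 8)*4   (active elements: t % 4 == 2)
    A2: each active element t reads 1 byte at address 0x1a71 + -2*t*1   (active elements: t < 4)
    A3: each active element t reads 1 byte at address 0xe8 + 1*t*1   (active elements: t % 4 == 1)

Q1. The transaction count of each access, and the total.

A1: 2 transactions
A2: 1 transaction
A3: 1 transaction

Answer: 2,1,1; total 4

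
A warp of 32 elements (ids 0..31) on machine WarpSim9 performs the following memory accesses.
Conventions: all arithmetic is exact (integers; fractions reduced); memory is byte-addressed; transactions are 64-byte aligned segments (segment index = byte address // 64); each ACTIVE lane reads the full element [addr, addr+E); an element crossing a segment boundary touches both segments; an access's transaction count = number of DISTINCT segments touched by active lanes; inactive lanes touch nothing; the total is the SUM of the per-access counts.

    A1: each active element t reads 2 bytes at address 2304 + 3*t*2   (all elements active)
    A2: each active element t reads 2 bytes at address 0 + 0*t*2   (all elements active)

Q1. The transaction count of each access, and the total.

A1: 3 transactions
A2: 1 transaction

Answer: 3,1; total 4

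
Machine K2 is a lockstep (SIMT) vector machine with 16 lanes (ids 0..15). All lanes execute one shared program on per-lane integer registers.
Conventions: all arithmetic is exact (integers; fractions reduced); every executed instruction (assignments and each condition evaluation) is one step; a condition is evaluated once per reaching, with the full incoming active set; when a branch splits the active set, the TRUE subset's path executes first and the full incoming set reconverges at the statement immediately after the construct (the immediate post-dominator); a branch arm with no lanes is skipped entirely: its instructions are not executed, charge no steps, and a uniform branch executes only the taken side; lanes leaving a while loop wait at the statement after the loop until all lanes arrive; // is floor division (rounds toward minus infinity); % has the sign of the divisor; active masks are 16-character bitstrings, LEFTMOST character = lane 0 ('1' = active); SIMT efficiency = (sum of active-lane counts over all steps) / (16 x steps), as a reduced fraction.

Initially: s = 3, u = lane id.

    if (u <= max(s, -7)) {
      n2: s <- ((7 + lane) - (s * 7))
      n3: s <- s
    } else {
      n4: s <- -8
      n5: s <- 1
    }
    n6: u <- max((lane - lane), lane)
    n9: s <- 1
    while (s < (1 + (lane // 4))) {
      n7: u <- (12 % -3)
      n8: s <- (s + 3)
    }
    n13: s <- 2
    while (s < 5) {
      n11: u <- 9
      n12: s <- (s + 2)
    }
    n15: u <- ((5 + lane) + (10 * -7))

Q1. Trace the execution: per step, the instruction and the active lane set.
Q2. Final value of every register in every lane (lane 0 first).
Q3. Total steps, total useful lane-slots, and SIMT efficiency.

step 0: eval (u <= max(s, -7))       1111111111111111
step 1: s <- ((7 + lane) - (s * 7))  1111000000000000
step 2: s <- s                       1111000000000000
step 3: s <- -8                      0000111111111111
step 4: s <- 1                       0000111111111111
step 5: u <- max((lane - lane), lane) 1111111111111111
step 6: s <- 1                       1111111111111111
step 7: eval (s < (1 + (lane // 4))) 1111111111111111
step 8: u <- (12 % -3)               0000111111111111
step 9: s <- (s + 3)                 0000111111111111
step 10: eval (s < (1 + (lane // 4))) 0000111111111111
step 11: s <- 2                       1111111111111111
step 12: eval (s < 5)                 1111111111111111
step 13: u <- 9                       1111111111111111
step 14: s <- (s + 2)                 1111111111111111
step 15: eval (s < 5)                 1111111111111111
step 16: u <- 9                       1111111111111111
step 17: s <- (s + 2)                 1111111111111111
step 18: eval (s < 5)                 1111111111111111
step 19: u <- ((5 + lane) + (10 * -7)) 1111111111111111

Answer: 20 steps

s: 6,6,6,6,6,6,6,6,6,6,6,6,6,6,6,6
u: -65,-64,-63,-62,-61,-60,-59,-58,-57,-56,-55,-54,-53,-52,-51,-50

steps = 20; useful = 276; efficiency = 276/320 = 69/80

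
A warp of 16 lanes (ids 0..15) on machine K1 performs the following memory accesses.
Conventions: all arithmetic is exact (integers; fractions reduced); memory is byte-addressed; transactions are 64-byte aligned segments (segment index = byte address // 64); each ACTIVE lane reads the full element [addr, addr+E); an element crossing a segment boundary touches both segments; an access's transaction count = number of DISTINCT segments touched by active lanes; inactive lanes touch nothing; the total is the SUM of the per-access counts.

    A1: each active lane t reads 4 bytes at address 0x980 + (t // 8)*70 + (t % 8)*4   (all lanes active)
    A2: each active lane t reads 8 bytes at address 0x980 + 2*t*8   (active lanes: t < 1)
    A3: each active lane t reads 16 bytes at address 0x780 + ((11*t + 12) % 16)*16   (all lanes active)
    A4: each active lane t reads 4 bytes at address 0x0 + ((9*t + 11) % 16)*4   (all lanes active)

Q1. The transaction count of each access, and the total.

A1: 2 transactions
A2: 1 transaction
A3: 4 transactions
A4: 1 transaction

Answer: 2,1,4,1; total 8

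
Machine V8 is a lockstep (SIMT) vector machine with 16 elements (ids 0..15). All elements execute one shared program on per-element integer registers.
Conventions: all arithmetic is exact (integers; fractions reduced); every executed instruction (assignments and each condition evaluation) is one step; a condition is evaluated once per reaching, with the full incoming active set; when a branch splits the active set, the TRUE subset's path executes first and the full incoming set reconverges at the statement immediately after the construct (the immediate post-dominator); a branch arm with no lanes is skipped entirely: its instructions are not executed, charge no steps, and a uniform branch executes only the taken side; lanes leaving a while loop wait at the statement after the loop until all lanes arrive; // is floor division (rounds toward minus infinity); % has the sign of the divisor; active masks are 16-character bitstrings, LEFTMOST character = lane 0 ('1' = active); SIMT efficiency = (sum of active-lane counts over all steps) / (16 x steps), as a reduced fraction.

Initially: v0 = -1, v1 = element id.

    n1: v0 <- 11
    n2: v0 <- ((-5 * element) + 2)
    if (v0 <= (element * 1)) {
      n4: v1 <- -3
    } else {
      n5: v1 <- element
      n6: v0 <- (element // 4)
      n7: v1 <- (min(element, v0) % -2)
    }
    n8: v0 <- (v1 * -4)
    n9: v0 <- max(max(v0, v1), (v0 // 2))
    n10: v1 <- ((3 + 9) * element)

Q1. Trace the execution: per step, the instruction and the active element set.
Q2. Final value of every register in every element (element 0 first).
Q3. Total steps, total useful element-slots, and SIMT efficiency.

step 0: v0 <- 11                     1111111111111111
step 1: v0 <- ((-5 * element) + 2)   1111111111111111
step 2: eval (v0 <= (element * 1))   1111111111111111
step 3: v1 <- -3                     0111111111111111
step 4: v1 <- element                1000000000000000
step 5: v0 <- (element // 4)         1000000000000000
step 6: v1 <- (min(element, v0) % -2) 1000000000000000
step 7: v0 <- (v1 * -4)              1111111111111111
step 8: v0 <- max(max(v0, v1), (v0 // 2)) 1111111111111111
step 9: v1 <- ((3 + 9) * element)    1111111111111111

Answer: 10 steps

v0: 0,12,12,12,12,12,12,12,12,12,12,12,12,12,12,12
v1: 0,12,24,36,48,60,72,84,96,108,120,132,144,156,168,180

steps = 10; useful = 114; efficiency = 114/160 = 57/80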